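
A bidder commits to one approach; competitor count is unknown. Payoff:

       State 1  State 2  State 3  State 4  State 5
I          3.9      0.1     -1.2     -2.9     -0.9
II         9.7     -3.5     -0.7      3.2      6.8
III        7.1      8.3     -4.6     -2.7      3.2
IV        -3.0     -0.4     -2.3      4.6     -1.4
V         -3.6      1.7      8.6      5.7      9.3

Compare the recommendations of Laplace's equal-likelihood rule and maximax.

laplace → V; maximax → II (disagree)

Row averages: I=-0.2, II=3.1, III=2.26, IV=-0.5, V=4.34
Highest average = 4.34 → V.
Row maxima: I=3.9, II=9.7, III=8.3, IV=4.6, V=9.3
Best best-case = 9.7 → II.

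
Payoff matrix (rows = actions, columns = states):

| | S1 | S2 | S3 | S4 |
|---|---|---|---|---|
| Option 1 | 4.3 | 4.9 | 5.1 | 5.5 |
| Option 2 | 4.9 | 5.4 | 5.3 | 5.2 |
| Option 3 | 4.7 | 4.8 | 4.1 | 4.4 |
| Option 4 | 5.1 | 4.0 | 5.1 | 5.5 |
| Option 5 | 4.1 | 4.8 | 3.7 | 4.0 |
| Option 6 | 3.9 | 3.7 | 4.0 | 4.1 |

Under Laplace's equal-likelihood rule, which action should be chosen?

Option 2

Row averages: Option 1=4.95, Option 2=5.2, Option 3=4.5, Option 4=4.925, Option 5=4.15, Option 6=3.925
Highest average = 5.2 → Option 2.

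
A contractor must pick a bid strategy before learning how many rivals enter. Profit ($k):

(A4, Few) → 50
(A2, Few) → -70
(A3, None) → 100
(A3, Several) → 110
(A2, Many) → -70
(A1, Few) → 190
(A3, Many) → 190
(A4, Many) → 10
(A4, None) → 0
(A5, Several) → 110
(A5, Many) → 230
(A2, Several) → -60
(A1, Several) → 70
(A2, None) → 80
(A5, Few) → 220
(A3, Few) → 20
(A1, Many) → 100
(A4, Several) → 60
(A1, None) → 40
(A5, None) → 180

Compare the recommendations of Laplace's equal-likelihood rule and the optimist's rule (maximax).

Row averages: A1=100, A2=-30, A3=105, A4=30, A5=185
Highest average = 185 → A5.
Row maxima: A1=190, A2=80, A3=190, A4=60, A5=230
Best best-case = 230 → A5.

laplace → A5; maximax → A5 (agree)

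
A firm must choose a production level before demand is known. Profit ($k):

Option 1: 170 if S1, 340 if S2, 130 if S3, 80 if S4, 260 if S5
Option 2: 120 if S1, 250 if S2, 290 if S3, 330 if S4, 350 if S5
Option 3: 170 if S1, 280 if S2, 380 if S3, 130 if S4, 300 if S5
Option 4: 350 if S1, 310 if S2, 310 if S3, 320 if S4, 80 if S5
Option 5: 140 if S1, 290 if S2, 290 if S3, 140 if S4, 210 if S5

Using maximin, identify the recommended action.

Option 5

Row minima: Option 1=80, Option 2=120, Option 3=130, Option 4=80, Option 5=140
Best worst-case = 140 → Option 5.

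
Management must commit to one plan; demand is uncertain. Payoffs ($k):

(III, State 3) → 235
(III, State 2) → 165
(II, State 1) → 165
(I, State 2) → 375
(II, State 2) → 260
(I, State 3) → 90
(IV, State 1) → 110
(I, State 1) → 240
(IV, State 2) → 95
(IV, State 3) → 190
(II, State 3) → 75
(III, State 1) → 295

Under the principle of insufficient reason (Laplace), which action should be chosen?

Row averages: I=235, II=500/3, III=695/3, IV=395/3
Highest average = 235 → I.

I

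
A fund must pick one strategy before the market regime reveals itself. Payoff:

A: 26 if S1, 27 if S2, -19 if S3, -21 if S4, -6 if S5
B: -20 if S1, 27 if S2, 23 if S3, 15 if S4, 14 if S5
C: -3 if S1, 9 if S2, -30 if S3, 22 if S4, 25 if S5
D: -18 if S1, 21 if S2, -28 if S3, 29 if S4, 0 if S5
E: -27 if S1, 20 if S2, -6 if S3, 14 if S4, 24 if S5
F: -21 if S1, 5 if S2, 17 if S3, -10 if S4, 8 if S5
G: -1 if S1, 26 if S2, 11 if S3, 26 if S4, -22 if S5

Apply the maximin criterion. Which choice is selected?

Row minima: A=-21, B=-20, C=-30, D=-28, E=-27, F=-21, G=-22
Best worst-case = -20 → B.

B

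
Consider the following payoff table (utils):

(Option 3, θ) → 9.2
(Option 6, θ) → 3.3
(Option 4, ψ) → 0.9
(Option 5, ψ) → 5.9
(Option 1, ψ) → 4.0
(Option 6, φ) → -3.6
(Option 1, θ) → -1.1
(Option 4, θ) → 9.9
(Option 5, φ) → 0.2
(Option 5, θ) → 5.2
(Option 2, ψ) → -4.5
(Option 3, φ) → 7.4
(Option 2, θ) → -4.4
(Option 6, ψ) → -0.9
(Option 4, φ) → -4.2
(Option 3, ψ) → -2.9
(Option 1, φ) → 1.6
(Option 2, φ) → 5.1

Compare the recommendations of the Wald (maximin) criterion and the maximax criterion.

Row minima: Option 1=-1.1, Option 2=-4.5, Option 3=-2.9, Option 4=-4.2, Option 5=0.2, Option 6=-3.6
Best worst-case = 0.2 → Option 5.
Row maxima: Option 1=4.0, Option 2=5.1, Option 3=9.2, Option 4=9.9, Option 5=5.9, Option 6=3.3
Best best-case = 9.9 → Option 4.

maximin → Option 5; maximax → Option 4 (disagree)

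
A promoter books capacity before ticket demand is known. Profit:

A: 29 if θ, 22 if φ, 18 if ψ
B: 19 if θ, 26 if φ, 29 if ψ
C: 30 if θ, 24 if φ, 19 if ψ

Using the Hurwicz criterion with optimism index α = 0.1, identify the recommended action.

A: 0.1·29 + 0.9·18 = 19.1
B: 0.1·29 + 0.9·19 = 20
C: 0.1·30 + 0.9·19 = 20.1
Highest Hurwicz score = 20.1 → C.

C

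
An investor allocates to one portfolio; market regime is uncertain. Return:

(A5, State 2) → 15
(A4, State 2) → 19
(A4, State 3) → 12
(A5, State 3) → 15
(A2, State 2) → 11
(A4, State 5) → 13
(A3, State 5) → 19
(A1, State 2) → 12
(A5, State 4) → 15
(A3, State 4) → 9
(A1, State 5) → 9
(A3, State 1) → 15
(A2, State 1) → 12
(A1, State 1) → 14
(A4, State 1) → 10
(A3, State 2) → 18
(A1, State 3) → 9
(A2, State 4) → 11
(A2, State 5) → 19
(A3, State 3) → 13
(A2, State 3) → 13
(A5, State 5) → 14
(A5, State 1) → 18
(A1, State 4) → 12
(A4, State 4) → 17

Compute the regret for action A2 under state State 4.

Best payoff under State 4 is 17.
Regret = 17 − 11 = 6.

6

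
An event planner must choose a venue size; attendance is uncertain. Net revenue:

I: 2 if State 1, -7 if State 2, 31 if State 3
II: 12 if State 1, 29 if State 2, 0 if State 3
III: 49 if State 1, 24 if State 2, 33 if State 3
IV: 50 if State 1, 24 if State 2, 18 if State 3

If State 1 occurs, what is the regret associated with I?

Best payoff under State 1 is 50.
Regret = 50 − 2 = 48.

48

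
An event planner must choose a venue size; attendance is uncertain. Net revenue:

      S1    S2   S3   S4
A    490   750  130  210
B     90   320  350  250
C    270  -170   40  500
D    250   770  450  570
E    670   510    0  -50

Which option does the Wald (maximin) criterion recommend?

D

Row minima: A=130, B=90, C=-170, D=250, E=-50
Best worst-case = 250 → D.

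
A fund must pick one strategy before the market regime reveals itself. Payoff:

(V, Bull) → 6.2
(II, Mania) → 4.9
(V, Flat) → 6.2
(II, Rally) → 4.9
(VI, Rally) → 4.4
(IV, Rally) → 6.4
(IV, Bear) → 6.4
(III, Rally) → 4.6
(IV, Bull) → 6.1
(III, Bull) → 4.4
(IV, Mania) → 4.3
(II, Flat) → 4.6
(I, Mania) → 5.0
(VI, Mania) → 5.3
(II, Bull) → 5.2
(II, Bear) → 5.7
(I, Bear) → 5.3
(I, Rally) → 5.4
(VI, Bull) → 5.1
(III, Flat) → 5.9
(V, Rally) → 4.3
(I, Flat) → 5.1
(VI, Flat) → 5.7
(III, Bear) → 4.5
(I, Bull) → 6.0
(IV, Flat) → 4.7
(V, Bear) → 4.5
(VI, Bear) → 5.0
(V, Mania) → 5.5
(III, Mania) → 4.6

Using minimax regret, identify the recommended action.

Column bests: Bear=6.4, Flat=6.2, Bull=6.2, Rally=6.4, Mania=5.5.
I regrets: 1.1, 1.1, 0.2, 1.0, 0.5 → max 1.1
II regrets: 0.7, 1.6, 1.0, 1.5, 0.6 → max 1.6
III regrets: 1.9, 0.3, 1.8, 1.8, 0.9 → max 1.9
IV regrets: 0.0, 1.5, 0.1, 0.0, 1.2 → max 1.5
V regrets: 1.9, 0.0, 0.0, 2.1, 0.0 → max 2.1
VI regrets: 1.4, 0.5, 1.1, 2.0, 0.2 → max 2.0
Smallest max regret = 1.1 → I.

I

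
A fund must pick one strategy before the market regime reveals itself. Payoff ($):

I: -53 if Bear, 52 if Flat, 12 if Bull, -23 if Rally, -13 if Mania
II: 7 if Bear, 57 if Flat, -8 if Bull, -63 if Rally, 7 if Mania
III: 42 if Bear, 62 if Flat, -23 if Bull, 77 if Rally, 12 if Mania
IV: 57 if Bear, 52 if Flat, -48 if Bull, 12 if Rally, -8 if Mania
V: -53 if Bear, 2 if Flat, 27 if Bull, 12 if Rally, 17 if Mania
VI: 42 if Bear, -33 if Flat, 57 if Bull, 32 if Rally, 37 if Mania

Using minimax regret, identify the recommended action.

Column bests: Bear=57, Flat=62, Bull=57, Rally=77, Mania=37.
I regrets: 110, 10, 45, 100, 50 → max 110
II regrets: 50, 5, 65, 140, 30 → max 140
III regrets: 15, 0, 80, 0, 25 → max 80
IV regrets: 0, 10, 105, 65, 45 → max 105
V regrets: 110, 60, 30, 65, 20 → max 110
VI regrets: 15, 95, 0, 45, 0 → max 95
Smallest max regret = 80 → III.

III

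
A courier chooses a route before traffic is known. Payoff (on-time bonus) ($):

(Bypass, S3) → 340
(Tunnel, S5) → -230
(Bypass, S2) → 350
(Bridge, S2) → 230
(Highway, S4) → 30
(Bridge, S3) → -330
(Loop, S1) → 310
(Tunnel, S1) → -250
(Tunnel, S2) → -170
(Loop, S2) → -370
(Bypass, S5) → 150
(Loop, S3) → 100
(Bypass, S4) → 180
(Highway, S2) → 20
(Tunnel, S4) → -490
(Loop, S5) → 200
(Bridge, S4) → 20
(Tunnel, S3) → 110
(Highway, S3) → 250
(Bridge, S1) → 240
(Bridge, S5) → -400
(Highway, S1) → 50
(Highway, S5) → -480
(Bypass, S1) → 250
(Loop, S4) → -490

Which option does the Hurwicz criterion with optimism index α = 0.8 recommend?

Bypass

Highway: 0.8·250 + 0.2·(-480) = 104
Bypass: 0.8·350 + 0.2·150 = 310
Bridge: 0.8·240 + 0.2·(-400) = 112
Loop: 0.8·310 + 0.2·(-490) = 150
Tunnel: 0.8·110 + 0.2·(-490) = -10
Highest Hurwicz score = 310 → Bypass.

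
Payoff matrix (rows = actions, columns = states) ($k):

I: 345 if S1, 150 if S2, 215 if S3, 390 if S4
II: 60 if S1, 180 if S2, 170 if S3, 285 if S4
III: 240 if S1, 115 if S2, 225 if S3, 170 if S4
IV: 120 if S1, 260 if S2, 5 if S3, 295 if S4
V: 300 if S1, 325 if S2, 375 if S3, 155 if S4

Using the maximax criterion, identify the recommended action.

Row maxima: I=390, II=285, III=240, IV=295, V=375
Best best-case = 390 → I.

I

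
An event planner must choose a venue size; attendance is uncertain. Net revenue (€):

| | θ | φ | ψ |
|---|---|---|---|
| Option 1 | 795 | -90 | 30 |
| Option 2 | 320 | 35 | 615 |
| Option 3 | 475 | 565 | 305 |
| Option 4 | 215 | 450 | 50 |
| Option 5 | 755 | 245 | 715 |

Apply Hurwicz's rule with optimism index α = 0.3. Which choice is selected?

Option 5

Option 1: 0.3·795 + 0.7·(-90) = 175.5
Option 2: 0.3·615 + 0.7·35 = 209
Option 3: 0.3·565 + 0.7·305 = 383
Option 4: 0.3·450 + 0.7·50 = 170
Option 5: 0.3·755 + 0.7·245 = 398
Highest Hurwicz score = 398 → Option 5.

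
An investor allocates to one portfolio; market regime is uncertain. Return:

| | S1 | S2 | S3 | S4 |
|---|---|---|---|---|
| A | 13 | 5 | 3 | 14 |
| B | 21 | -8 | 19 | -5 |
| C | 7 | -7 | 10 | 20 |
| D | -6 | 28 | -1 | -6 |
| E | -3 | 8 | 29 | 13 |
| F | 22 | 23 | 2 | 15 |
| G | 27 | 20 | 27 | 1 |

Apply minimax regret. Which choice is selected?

Column bests: S1=27, S2=28, S3=29, S4=20.
A regrets: 14, 23, 26, 6 → max 26
B regrets: 6, 36, 10, 25 → max 36
C regrets: 20, 35, 19, 0 → max 35
D regrets: 33, 0, 30, 26 → max 33
E regrets: 30, 20, 0, 7 → max 30
F regrets: 5, 5, 27, 5 → max 27
G regrets: 0, 8, 2, 19 → max 19
Smallest max regret = 19 → G.

G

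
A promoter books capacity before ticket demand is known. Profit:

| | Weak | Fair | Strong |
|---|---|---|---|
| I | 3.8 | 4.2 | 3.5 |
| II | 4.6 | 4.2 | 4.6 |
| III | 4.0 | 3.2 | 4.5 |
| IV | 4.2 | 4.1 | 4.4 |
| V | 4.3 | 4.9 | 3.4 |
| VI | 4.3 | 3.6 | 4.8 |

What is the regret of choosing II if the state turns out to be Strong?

0.2

Best payoff under Strong is 4.8.
Regret = 4.8 − 4.6 = 0.2.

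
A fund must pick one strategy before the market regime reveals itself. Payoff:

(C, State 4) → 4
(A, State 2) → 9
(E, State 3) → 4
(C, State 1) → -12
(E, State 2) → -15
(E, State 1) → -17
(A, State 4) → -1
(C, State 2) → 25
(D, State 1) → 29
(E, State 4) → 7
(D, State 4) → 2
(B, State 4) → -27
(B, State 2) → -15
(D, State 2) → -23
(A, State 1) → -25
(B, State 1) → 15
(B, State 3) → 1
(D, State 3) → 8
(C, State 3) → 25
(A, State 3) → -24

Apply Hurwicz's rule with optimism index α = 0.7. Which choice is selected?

A: 0.7·9 + 0.3·(-25) = -1.2
B: 0.7·15 + 0.3·(-27) = 2.4
C: 0.7·25 + 0.3·(-12) = 13.9
D: 0.7·29 + 0.3·(-23) = 13.4
E: 0.7·7 + 0.3·(-17) = -0.2
Highest Hurwicz score = 13.9 → C.

C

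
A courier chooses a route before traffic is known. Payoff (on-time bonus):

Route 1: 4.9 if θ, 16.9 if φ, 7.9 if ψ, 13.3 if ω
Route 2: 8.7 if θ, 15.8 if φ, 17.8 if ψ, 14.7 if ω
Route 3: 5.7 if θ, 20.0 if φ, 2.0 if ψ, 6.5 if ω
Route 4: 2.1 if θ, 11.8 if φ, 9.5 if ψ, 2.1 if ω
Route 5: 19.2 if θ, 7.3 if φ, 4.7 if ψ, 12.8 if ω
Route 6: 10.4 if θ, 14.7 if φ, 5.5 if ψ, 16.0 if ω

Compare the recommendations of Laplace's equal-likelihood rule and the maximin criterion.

Row averages: Route 1=10.75, Route 2=14.25, Route 3=8.55, Route 4=6.375, Route 5=11, Route 6=11.65
Highest average = 14.25 → Route 2.
Row minima: Route 1=4.9, Route 2=8.7, Route 3=2.0, Route 4=2.1, Route 5=4.7, Route 6=5.5
Best worst-case = 8.7 → Route 2.

laplace → Route 2; maximin → Route 2 (agree)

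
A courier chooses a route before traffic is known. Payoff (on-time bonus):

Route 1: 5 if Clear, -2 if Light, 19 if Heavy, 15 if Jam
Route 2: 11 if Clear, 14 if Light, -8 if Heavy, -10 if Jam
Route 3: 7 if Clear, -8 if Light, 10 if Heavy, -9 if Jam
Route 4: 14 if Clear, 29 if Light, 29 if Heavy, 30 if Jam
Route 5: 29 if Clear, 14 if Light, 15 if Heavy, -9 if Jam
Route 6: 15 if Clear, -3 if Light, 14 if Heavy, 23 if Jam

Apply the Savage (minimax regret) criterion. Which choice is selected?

Column bests: Clear=29, Light=29, Heavy=29, Jam=30.
Route 1 regrets: 24, 31, 10, 15 → max 31
Route 2 regrets: 18, 15, 37, 40 → max 40
Route 3 regrets: 22, 37, 19, 39 → max 39
Route 4 regrets: 15, 0, 0, 0 → max 15
Route 5 regrets: 0, 15, 14, 39 → max 39
Route 6 regrets: 14, 32, 15, 7 → max 32
Smallest max regret = 15 → Route 4.

Route 4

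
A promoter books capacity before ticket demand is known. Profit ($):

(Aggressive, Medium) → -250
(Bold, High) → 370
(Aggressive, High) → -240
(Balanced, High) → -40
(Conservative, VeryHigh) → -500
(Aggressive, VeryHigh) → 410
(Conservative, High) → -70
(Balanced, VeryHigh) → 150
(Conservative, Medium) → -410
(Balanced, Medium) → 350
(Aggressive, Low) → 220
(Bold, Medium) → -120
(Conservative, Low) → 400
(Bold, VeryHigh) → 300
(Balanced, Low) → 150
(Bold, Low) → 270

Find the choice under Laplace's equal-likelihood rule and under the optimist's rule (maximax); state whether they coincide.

laplace → Bold; maximax → Aggressive (disagree)

Row averages: Conservative=-145, Balanced=152.5, Aggressive=35, Bold=205
Highest average = 205 → Bold.
Row maxima: Conservative=400, Balanced=350, Aggressive=410, Bold=370
Best best-case = 410 → Aggressive.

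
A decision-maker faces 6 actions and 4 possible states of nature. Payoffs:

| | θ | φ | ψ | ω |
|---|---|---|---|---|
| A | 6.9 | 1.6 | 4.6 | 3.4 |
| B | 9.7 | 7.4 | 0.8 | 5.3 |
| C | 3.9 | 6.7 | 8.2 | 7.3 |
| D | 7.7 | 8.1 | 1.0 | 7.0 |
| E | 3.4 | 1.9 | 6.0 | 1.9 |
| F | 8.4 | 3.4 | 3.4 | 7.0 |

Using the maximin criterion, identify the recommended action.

C

Row minima: A=1.6, B=0.8, C=3.9, D=1.0, E=1.9, F=3.4
Best worst-case = 3.9 → C.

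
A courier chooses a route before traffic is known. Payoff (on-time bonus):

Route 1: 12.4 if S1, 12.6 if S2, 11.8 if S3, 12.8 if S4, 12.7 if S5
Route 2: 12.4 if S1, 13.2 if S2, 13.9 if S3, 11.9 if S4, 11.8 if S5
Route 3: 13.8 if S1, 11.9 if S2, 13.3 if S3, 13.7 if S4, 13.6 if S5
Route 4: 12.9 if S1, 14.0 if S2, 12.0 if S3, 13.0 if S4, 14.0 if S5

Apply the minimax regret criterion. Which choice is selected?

Column bests: S1=13.8, S2=14.0, S3=13.9, S4=13.7, S5=14.0.
Route 1 regrets: 1.4, 1.4, 2.1, 0.9, 1.3 → max 2.1
Route 2 regrets: 1.4, 0.8, 0.0, 1.8, 2.2 → max 2.2
Route 3 regrets: 0.0, 2.1, 0.6, 0.0, 0.4 → max 2.1
Route 4 regrets: 0.9, 0.0, 1.9, 0.7, 0.0 → max 1.9
Smallest max regret = 1.9 → Route 4.

Route 4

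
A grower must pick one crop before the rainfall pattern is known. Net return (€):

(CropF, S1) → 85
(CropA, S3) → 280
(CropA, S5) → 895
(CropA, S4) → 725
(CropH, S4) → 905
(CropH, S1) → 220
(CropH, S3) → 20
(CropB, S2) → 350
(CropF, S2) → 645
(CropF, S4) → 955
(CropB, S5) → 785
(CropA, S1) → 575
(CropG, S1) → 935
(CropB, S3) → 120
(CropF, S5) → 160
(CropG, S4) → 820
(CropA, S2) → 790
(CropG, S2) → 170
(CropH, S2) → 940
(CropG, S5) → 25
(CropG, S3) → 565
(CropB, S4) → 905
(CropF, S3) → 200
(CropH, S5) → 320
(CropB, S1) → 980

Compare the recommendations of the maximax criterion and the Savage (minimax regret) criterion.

maximax → CropB; minimax regret → CropA (disagree)

Row maxima: CropF=955, CropH=940, CropB=980, CropA=895, CropG=935
Best best-case = 980 → CropB.
Column bests: S1=980, S2=940, S3=565, S4=955, S5=895.
CropF regrets: 895, 295, 365, 0, 735 → max 895
CropH regrets: 760, 0, 545, 50, 575 → max 760
CropB regrets: 0, 590, 445, 50, 110 → max 590
CropA regrets: 405, 150, 285, 230, 0 → max 405
CropG regrets: 45, 770, 0, 135, 870 → max 870
Smallest max regret = 405 → CropA.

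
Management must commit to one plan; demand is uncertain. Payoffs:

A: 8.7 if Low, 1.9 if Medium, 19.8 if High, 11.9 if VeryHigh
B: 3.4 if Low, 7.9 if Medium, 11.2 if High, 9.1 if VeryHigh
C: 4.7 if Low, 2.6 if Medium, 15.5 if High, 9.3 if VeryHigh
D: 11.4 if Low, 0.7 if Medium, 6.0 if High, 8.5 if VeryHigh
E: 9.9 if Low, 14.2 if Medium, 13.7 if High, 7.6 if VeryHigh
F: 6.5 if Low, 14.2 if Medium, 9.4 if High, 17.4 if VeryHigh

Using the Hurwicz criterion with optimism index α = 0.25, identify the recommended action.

E

A: 0.25·19.8 + 0.75·1.9 = 6.375
B: 0.25·11.2 + 0.75·3.4 = 5.35
C: 0.25·15.5 + 0.75·2.6 = 5.825
D: 0.25·11.4 + 0.75·0.7 = 3.375
E: 0.25·14.2 + 0.75·7.6 = 9.25
F: 0.25·17.4 + 0.75·6.5 = 9.225
Highest Hurwicz score = 9.25 → E.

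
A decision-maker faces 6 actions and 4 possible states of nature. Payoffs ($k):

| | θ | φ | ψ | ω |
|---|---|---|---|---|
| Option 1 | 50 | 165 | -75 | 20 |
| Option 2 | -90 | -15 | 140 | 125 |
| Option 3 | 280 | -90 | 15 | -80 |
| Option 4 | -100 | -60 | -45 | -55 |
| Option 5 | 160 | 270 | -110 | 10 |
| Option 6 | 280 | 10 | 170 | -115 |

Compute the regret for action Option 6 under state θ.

0

Best payoff under θ is 280.
Regret = 280 − 280 = 0.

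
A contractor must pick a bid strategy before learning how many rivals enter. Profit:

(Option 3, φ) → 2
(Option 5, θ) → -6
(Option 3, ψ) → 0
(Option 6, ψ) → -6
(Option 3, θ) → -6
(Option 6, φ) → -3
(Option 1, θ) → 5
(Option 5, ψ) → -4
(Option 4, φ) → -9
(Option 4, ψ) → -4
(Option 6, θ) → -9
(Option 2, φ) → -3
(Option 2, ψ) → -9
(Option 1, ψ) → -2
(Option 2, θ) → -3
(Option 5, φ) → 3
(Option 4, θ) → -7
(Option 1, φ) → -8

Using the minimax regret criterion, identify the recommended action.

Column bests: θ=5, φ=3, ψ=0.
Option 1 regrets: 0, 11, 2 → max 11
Option 2 regrets: 8, 6, 9 → max 9
Option 3 regrets: 11, 1, 0 → max 11
Option 4 regrets: 12, 12, 4 → max 12
Option 5 regrets: 11, 0, 4 → max 11
Option 6 regrets: 14, 6, 6 → max 14
Smallest max regret = 9 → Option 2.

Option 2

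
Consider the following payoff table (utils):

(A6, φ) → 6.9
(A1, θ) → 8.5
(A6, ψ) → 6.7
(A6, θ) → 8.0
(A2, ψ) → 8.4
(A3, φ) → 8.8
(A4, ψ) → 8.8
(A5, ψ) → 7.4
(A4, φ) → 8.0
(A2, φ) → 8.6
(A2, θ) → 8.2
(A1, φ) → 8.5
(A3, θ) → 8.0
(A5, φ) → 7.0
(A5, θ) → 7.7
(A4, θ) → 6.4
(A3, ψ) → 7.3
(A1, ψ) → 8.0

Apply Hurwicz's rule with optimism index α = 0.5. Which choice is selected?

A2

A1: 0.5·8.5 + 0.5·8.0 = 8.25
A2: 0.5·8.6 + 0.5·8.2 = 8.4
A3: 0.5·8.8 + 0.5·7.3 = 8.05
A4: 0.5·8.8 + 0.5·6.4 = 7.6
A5: 0.5·7.7 + 0.5·7.0 = 7.35
A6: 0.5·8.0 + 0.5·6.7 = 7.35
Highest Hurwicz score = 8.4 → A2.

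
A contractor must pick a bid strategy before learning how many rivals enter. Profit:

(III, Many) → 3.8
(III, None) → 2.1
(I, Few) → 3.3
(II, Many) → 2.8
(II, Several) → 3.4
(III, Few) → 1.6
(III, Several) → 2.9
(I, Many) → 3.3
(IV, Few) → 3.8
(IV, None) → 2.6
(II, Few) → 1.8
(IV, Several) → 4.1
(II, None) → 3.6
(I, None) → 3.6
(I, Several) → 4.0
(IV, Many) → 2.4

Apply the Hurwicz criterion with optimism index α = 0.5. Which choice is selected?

I: 0.5·4.0 + 0.5·3.3 = 3.65
II: 0.5·3.6 + 0.5·1.8 = 2.7
III: 0.5·3.8 + 0.5·1.6 = 2.7
IV: 0.5·4.1 + 0.5·2.4 = 3.25
Highest Hurwicz score = 3.65 → I.

I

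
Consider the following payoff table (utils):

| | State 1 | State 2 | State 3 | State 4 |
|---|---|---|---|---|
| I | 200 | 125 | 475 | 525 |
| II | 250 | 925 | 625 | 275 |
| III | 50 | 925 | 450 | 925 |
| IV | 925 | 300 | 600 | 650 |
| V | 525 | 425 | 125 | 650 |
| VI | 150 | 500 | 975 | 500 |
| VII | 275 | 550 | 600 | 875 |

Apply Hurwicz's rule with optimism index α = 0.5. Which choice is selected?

IV

I: 0.5·525 + 0.5·125 = 325
II: 0.5·925 + 0.5·250 = 587.5
III: 0.5·925 + 0.5·50 = 487.5
IV: 0.5·925 + 0.5·300 = 612.5
V: 0.5·650 + 0.5·125 = 387.5
VI: 0.5·975 + 0.5·150 = 562.5
VII: 0.5·875 + 0.5·275 = 575
Highest Hurwicz score = 612.5 → IV.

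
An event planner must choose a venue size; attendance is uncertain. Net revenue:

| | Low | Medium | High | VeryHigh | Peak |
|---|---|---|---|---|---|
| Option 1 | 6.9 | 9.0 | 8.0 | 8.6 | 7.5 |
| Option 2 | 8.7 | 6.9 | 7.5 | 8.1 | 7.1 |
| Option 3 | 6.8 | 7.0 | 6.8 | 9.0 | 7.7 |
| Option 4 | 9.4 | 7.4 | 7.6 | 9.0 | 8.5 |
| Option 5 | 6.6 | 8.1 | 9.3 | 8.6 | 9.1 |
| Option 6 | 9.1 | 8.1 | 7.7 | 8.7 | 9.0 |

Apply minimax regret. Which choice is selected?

Column bests: Low=9.4, Medium=9.0, High=9.3, VeryHigh=9.0, Peak=9.1.
Option 1 regrets: 2.5, 0.0, 1.3, 0.4, 1.6 → max 2.5
Option 2 regrets: 0.7, 2.1, 1.8, 0.9, 2.0 → max 2.1
Option 3 regrets: 2.6, 2.0, 2.5, 0.0, 1.4 → max 2.6
Option 4 regrets: 0.0, 1.6, 1.7, 0.0, 0.6 → max 1.7
Option 5 regrets: 2.8, 0.9, 0.0, 0.4, 0.0 → max 2.8
Option 6 regrets: 0.3, 0.9, 1.6, 0.3, 0.1 → max 1.6
Smallest max regret = 1.6 → Option 6.

Option 6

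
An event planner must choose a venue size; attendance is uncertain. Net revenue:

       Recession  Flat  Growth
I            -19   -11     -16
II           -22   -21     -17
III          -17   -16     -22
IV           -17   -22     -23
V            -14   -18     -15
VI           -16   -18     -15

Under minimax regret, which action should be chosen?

Column bests: Recession=-14, Flat=-11, Growth=-15.
I regrets: 5, 0, 1 → max 5
II regrets: 8, 10, 2 → max 10
III regrets: 3, 5, 7 → max 7
IV regrets: 3, 11, 8 → max 11
V regrets: 0, 7, 0 → max 7
VI regrets: 2, 7, 0 → max 7
Smallest max regret = 5 → I.

I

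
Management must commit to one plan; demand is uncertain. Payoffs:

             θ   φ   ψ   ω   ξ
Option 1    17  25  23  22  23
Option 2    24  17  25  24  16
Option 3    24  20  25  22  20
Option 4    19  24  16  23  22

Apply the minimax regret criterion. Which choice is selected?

Option 3

Column bests: θ=24, φ=25, ψ=25, ω=24, ξ=23.
Option 1 regrets: 7, 0, 2, 2, 0 → max 7
Option 2 regrets: 0, 8, 0, 0, 7 → max 8
Option 3 regrets: 0, 5, 0, 2, 3 → max 5
Option 4 regrets: 5, 1, 9, 1, 1 → max 9
Smallest max regret = 5 → Option 3.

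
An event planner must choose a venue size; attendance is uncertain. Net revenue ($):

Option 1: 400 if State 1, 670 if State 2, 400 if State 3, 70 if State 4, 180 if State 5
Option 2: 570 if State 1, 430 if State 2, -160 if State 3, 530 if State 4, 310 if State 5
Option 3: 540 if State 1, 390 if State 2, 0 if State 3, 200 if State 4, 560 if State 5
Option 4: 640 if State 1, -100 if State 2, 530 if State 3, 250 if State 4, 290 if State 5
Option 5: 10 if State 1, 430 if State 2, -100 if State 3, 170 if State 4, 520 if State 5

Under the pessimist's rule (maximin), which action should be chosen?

Option 1

Row minima: Option 1=70, Option 2=-160, Option 3=0, Option 4=-100, Option 5=-100
Best worst-case = 70 → Option 1.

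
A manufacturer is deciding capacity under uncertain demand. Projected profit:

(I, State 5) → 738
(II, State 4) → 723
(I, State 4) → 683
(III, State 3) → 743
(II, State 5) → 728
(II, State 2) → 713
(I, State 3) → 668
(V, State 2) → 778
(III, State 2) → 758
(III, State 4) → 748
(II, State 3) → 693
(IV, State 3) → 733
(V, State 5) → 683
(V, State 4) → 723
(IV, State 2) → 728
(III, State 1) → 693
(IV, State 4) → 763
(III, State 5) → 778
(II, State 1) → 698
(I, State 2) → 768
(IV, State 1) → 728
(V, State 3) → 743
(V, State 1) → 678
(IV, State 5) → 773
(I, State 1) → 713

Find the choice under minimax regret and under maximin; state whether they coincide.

minimax regret → III; maximin → IV (disagree)

Column bests: State 1=728, State 2=778, State 3=743, State 4=763, State 5=778.
I regrets: 15, 10, 75, 80, 40 → max 80
II regrets: 30, 65, 50, 40, 50 → max 65
III regrets: 35, 20, 0, 15, 0 → max 35
IV regrets: 0, 50, 10, 0, 5 → max 50
V regrets: 50, 0, 0, 40, 95 → max 95
Smallest max regret = 35 → III.
Row minima: I=668, II=693, III=693, IV=728, V=678
Best worst-case = 728 → IV.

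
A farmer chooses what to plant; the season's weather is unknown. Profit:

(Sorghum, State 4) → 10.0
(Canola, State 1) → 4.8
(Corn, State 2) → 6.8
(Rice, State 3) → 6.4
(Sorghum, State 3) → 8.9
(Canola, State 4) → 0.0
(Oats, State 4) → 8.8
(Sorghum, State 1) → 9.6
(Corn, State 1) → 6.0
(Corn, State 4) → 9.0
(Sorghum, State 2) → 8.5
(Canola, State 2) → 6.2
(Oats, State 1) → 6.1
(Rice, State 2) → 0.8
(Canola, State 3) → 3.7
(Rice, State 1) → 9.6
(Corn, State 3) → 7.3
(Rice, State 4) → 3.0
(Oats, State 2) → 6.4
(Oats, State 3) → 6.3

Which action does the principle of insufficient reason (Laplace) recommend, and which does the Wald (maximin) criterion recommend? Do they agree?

Row averages: Oats=6.9, Corn=7.275, Sorghum=9.25, Canola=3.675, Rice=4.95
Highest average = 9.25 → Sorghum.
Row minima: Oats=6.1, Corn=6.0, Sorghum=8.5, Canola=0.0, Rice=0.8
Best worst-case = 8.5 → Sorghum.

laplace → Sorghum; maximin → Sorghum (agree)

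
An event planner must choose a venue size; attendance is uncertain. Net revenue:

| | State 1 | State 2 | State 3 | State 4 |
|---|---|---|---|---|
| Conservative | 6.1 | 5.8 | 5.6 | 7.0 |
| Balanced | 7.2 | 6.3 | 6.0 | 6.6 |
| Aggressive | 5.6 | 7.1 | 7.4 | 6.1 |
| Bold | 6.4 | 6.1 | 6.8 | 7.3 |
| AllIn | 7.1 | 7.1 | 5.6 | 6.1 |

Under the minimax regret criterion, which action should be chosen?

Bold

Column bests: State 1=7.2, State 2=7.1, State 3=7.4, State 4=7.3.
Conservative regrets: 1.1, 1.3, 1.8, 0.3 → max 1.8
Balanced regrets: 0.0, 0.8, 1.4, 0.7 → max 1.4
Aggressive regrets: 1.6, 0.0, 0.0, 1.2 → max 1.6
Bold regrets: 0.8, 1.0, 0.6, 0.0 → max 1.0
AllIn regrets: 0.1, 0.0, 1.8, 1.2 → max 1.8
Smallest max regret = 1.0 → Bold.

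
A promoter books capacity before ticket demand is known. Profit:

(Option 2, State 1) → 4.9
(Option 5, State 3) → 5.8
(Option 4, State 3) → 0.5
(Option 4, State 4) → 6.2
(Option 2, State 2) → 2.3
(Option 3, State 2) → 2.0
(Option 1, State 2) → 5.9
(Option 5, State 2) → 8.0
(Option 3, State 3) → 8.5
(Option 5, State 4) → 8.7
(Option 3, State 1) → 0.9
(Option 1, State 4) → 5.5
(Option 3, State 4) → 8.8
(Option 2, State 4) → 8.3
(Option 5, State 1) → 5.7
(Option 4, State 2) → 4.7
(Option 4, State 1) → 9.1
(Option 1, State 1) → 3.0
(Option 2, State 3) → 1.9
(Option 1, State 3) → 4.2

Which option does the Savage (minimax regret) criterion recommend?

Column bests: State 1=9.1, State 2=8.0, State 3=8.5, State 4=8.8.
Option 1 regrets: 6.1, 2.1, 4.3, 3.3 → max 6.1
Option 2 regrets: 4.2, 5.7, 6.6, 0.5 → max 6.6
Option 3 regrets: 8.2, 6.0, 0.0, 0.0 → max 8.2
Option 4 regrets: 0.0, 3.3, 8.0, 2.6 → max 8.0
Option 5 regrets: 3.4, 0.0, 2.7, 0.1 → max 3.4
Smallest max regret = 3.4 → Option 5.

Option 5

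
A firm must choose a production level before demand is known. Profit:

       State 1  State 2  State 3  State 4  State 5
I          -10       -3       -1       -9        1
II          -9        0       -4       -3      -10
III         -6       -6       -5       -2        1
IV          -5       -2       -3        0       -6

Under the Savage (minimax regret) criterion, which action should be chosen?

Column bests: State 1=-5, State 2=0, State 3=-1, State 4=0, State 5=1.
I regrets: 5, 3, 0, 9, 0 → max 9
II regrets: 4, 0, 3, 3, 11 → max 11
III regrets: 1, 6, 4, 2, 0 → max 6
IV regrets: 0, 2, 2, 0, 7 → max 7
Smallest max regret = 6 → III.

III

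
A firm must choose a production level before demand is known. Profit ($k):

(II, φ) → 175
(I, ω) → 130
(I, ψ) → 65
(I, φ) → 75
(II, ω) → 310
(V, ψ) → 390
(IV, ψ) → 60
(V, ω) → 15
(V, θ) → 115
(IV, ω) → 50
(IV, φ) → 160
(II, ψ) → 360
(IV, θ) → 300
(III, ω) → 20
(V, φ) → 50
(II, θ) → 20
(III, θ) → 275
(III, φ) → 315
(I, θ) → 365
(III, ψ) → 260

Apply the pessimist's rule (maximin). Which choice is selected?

Row minima: I=65, II=20, III=20, IV=50, V=15
Best worst-case = 65 → I.

I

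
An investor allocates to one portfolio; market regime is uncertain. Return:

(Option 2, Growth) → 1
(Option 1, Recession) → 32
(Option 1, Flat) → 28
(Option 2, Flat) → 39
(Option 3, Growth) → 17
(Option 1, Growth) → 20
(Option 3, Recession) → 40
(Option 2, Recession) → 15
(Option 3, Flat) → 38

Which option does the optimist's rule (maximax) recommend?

Option 3

Row maxima: Option 1=32, Option 2=39, Option 3=40
Best best-case = 40 → Option 3.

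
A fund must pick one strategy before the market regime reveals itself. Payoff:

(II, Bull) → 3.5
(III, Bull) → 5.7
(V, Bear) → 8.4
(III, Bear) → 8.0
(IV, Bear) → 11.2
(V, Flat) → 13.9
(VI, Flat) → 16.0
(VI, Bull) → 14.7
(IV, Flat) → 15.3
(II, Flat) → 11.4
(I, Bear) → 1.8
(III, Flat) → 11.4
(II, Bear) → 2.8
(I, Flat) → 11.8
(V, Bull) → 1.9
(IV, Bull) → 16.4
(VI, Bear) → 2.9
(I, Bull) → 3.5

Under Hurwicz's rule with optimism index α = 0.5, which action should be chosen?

IV

I: 0.5·11.8 + 0.5·1.8 = 6.8
II: 0.5·11.4 + 0.5·2.8 = 7.1
III: 0.5·11.4 + 0.5·5.7 = 8.55
IV: 0.5·16.4 + 0.5·11.2 = 13.8
V: 0.5·13.9 + 0.5·1.9 = 7.9
VI: 0.5·16.0 + 0.5·2.9 = 9.45
Highest Hurwicz score = 13.8 → IV.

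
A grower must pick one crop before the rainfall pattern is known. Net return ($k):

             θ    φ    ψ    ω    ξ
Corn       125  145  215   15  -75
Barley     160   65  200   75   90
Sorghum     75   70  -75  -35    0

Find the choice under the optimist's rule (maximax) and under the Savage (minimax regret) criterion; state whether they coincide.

maximax → Corn; minimax regret → Barley (disagree)

Row maxima: Corn=215, Barley=200, Sorghum=75
Best best-case = 215 → Corn.
Column bests: θ=160, φ=145, ψ=215, ω=75, ξ=90.
Corn regrets: 35, 0, 0, 60, 165 → max 165
Barley regrets: 0, 80, 15, 0, 0 → max 80
Sorghum regrets: 85, 75, 290, 110, 90 → max 290
Smallest max regret = 80 → Barley.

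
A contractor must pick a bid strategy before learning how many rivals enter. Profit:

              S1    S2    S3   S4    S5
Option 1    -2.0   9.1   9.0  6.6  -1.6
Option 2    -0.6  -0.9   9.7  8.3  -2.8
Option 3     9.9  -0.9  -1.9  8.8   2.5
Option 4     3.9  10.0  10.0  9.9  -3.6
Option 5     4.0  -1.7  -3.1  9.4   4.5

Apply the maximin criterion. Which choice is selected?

Option 3

Row minima: Option 1=-2.0, Option 2=-2.8, Option 3=-1.9, Option 4=-3.6, Option 5=-3.1
Best worst-case = -1.9 → Option 3.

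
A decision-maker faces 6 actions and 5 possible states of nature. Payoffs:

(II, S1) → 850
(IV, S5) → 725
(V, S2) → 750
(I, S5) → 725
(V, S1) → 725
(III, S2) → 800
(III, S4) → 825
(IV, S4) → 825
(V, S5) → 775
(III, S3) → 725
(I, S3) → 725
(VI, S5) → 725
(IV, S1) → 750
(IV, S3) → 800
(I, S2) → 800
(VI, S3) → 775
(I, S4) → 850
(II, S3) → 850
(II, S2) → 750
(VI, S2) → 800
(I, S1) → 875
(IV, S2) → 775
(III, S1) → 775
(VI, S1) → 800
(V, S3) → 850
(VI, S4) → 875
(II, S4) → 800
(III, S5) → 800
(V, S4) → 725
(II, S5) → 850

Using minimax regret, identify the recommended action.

II

Column bests: S1=875, S2=800, S3=850, S4=875, S5=850.
I regrets: 0, 0, 125, 25, 125 → max 125
II regrets: 25, 50, 0, 75, 0 → max 75
III regrets: 100, 0, 125, 50, 50 → max 125
IV regrets: 125, 25, 50, 50, 125 → max 125
V regrets: 150, 50, 0, 150, 75 → max 150
VI regrets: 75, 0, 75, 0, 125 → max 125
Smallest max regret = 75 → II.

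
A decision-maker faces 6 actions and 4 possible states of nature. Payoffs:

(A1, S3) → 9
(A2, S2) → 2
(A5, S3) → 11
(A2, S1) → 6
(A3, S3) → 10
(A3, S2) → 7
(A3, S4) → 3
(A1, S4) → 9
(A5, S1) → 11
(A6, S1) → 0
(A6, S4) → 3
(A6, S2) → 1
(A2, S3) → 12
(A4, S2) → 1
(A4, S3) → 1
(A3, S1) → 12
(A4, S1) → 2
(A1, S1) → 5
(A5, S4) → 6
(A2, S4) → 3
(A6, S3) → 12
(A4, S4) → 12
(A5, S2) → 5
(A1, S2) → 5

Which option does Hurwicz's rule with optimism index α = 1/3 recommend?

A5

A1: 1/3·9 + 2/3·5 = 19/3
A2: 1/3·12 + 2/3·2 = 16/3
A3: 1/3·12 + 2/3·3 = 6
A4: 1/3·12 + 2/3·1 = 14/3
A5: 1/3·11 + 2/3·5 = 7
A6: 1/3·12 + 2/3·0 = 4
Highest Hurwicz score = 7 → A5.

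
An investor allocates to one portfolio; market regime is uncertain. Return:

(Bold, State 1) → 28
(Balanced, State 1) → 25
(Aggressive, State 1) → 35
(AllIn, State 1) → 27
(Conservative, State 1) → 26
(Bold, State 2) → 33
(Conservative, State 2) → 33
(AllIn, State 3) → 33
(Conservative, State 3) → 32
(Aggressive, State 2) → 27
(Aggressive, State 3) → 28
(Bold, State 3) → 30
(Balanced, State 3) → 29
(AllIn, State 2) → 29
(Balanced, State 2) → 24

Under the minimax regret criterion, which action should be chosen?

Aggressive

Column bests: State 1=35, State 2=33, State 3=33.
Conservative regrets: 9, 0, 1 → max 9
Balanced regrets: 10, 9, 4 → max 10
Aggressive regrets: 0, 6, 5 → max 6
Bold regrets: 7, 0, 3 → max 7
AllIn regrets: 8, 4, 0 → max 8
Smallest max regret = 6 → Aggressive.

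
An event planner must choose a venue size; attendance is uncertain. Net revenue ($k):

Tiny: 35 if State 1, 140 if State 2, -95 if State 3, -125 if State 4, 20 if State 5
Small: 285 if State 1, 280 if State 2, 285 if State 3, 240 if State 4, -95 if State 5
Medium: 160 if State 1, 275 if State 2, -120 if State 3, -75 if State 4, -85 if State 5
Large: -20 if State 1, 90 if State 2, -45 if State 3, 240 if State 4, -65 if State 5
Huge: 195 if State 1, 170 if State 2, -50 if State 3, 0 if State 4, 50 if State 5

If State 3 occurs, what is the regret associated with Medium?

Best payoff under State 3 is 285.
Regret = 285 − (-120) = 405.

405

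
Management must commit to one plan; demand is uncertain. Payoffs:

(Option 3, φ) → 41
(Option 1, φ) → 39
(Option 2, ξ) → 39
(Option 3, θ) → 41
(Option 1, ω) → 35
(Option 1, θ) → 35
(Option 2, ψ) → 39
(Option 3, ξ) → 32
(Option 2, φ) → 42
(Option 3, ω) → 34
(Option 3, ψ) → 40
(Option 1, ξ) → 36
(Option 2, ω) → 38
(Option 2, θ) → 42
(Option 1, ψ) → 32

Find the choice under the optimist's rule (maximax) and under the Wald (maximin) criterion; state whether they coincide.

Row maxima: Option 1=39, Option 2=42, Option 3=41
Best best-case = 42 → Option 2.
Row minima: Option 1=32, Option 2=38, Option 3=32
Best worst-case = 38 → Option 2.

maximax → Option 2; maximin → Option 2 (agree)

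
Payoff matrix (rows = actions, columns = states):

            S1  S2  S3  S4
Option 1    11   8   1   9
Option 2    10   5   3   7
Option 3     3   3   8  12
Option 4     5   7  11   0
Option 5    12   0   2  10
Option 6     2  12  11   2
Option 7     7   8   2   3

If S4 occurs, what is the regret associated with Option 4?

Best payoff under S4 is 12.
Regret = 12 − 0 = 12.

12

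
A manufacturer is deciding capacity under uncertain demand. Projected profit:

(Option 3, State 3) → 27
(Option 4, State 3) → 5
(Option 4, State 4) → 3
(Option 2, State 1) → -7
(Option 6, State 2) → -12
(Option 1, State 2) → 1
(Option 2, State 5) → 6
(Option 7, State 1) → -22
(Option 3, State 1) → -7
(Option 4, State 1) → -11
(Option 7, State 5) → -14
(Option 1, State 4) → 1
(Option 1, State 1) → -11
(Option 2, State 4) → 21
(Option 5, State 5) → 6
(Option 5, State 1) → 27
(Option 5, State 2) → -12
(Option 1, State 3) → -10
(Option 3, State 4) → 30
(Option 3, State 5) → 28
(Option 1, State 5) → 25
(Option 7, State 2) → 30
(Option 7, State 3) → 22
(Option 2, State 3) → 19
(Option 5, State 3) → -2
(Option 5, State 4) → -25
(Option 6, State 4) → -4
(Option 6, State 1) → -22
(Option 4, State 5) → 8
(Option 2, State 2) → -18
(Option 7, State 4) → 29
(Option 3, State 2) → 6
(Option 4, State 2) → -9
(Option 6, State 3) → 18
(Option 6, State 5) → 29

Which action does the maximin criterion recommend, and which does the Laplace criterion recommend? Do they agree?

Row minima: Option 1=-11, Option 2=-18, Option 3=-7, Option 4=-11, Option 5=-25, Option 6=-22, Option 7=-22
Best worst-case = -7 → Option 3.
Row averages: Option 1=1.2, Option 2=4.2, Option 3=16.8, Option 4=-0.8, Option 5=-1.2, Option 6=1.8, Option 7=9
Highest average = 16.8 → Option 3.

maximin → Option 3; laplace → Option 3 (agree)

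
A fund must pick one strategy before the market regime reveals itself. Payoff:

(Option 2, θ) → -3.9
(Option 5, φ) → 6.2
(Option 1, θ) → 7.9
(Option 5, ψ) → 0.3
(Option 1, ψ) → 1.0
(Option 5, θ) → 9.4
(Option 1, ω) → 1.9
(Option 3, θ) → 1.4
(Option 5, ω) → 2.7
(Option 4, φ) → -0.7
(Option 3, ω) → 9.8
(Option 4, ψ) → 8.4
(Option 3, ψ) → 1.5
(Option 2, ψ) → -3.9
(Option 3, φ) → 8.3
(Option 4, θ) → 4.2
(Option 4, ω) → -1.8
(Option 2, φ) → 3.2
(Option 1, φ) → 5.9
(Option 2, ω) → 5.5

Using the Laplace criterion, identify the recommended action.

Row averages: Option 1=4.175, Option 2=0.225, Option 3=5.25, Option 4=2.525, Option 5=4.65
Highest average = 5.25 → Option 3.

Option 3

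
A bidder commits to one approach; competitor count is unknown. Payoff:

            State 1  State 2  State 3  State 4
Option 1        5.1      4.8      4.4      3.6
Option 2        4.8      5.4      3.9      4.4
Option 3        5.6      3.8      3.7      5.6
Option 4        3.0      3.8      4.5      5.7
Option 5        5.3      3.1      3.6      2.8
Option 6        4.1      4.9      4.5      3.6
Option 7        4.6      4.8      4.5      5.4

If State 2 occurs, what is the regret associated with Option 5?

Best payoff under State 2 is 5.4.
Regret = 5.4 − 3.1 = 2.3.

2.3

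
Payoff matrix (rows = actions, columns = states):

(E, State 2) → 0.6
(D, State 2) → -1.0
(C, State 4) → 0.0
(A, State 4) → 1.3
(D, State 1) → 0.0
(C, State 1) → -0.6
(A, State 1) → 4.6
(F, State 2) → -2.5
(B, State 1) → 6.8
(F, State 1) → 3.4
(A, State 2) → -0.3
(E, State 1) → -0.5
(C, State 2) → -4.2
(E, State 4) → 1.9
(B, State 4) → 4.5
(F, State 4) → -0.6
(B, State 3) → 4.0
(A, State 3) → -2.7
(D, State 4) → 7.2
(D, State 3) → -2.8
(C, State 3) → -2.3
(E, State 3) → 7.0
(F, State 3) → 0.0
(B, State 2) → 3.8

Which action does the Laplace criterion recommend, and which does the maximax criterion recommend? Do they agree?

Row averages: A=0.725, B=4.775, C=-1.775, D=0.85, E=2.25, F=0.075
Highest average = 4.775 → B.
Row maxima: A=4.6, B=6.8, C=0.0, D=7.2, E=7.0, F=3.4
Best best-case = 7.2 → D.

laplace → B; maximax → D (disagree)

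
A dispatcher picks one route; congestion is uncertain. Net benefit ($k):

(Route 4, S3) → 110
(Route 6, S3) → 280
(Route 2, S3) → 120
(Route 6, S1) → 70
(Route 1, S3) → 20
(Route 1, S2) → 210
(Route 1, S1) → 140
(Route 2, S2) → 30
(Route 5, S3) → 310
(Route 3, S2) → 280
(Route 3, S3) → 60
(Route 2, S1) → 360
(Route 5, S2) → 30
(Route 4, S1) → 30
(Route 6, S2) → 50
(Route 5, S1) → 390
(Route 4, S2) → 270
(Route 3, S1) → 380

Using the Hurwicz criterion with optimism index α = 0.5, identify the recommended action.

Route 3

Route 1: 0.5·210 + 0.5·20 = 115
Route 2: 0.5·360 + 0.5·30 = 195
Route 3: 0.5·380 + 0.5·60 = 220
Route 4: 0.5·270 + 0.5·30 = 150
Route 5: 0.5·390 + 0.5·30 = 210
Route 6: 0.5·280 + 0.5·50 = 165
Highest Hurwicz score = 220 → Route 3.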